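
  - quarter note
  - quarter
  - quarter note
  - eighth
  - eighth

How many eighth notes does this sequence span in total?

8

Each duration in eighth notes: quarter note = 2; quarter = 2; quarter note = 2; eighth = 1; eighth = 1.
Altogether 2 + 2 + 2 + 1 + 1 = 8 eighth notes.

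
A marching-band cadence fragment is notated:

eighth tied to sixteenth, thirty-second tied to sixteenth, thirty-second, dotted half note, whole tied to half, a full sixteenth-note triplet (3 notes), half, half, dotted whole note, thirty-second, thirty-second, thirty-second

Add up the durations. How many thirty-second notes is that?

Working in thirty-second notes: eighth tied to sixteenth (eighth + sixteenth) = 6; thirty-second tied to sixteenth (thirty-second + sixteenth) = 3; thirty-second = 1; dotted half note = 24; whole tied to half (whole + half) = 48; a full sixteenth-note triplet (3 notes) (three triplet sixteenths span one eighth) = 4; half = 16; half = 16; dotted whole note = 48; thirty-second = 1; thirty-second = 1; thirty-second = 1.
Total: 6 + 3 + 1 + 24 + 48 + 4 + 16 + 16 + 48 + 1 + 1 + 1 = 169 thirty-second notes.

169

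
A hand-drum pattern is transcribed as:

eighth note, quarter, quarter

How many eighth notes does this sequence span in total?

5

Express everything in eighth notes: eighth note = 1; quarter = 2; quarter = 2.
Altogether 1 + 2 + 2 = 5 eighth notes.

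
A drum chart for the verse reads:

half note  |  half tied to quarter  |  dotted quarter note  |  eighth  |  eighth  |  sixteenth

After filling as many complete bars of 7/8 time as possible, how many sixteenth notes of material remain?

3

One bar of 7/8 = 14 sixteenth notes.
Express everything in sixteenth notes: half note = 8; half tied to quarter (half + quarter) = 12; dotted quarter note = 6; eighth = 2; eighth = 2; sixteenth = 1.
Altogether 8 + 12 + 6 + 2 + 2 + 1 = 31.
31 ÷ 14 = 2 complete bars with 3 sixteenth notes remaining.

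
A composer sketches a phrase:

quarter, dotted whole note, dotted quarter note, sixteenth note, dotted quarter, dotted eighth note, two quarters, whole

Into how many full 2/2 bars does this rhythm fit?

4

One bar of 2/2 = 16 sixteenth notes.
Express everything in sixteenth notes: quarter = 4; dotted whole note = 24; dotted quarter note = 6; sixteenth note = 1; dotted quarter = 6; dotted eighth note = 3; quarter = 4; quarter = 4; whole = 16.
Altogether 4 + 24 + 6 + 1 + 6 + 3 + 4 + 4 + 16 = 68.
68 ÷ 16 = 4 complete bars with 4 left over.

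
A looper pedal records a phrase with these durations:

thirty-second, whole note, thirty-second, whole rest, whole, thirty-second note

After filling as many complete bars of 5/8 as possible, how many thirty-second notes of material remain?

19

One bar of 5/8 = 20 thirty-second notes.
Each duration in thirty-second notes: thirty-second = 1; whole note = 32; thirty-second = 1; whole rest = 32; whole = 32; thirty-second note = 1.
Sum: 1 + 32 + 1 + 32 + 32 + 1 = 99.
99 ÷ 20 = 4 complete bars with 19 thirty-second notes remaining.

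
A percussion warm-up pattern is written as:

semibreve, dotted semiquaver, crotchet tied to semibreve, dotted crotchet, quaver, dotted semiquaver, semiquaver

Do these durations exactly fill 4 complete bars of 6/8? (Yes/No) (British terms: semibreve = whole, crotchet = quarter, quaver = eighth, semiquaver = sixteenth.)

One bar of 6/8 = 24 thirty-second notes, so 4 bars = 96.
Each duration in thirty-second notes: semibreve = 32; dotted semiquaver = 3; crotchet tied to semibreve (crotchet + semibreve) = 40; dotted crotchet = 12; quaver = 4; dotted semiquaver = 3; semiquaver = 2.
Adding: 32 + 3 + 40 + 12 + 4 + 3 + 2 = 96.
96 equals 96, so the answer is Yes.

Yes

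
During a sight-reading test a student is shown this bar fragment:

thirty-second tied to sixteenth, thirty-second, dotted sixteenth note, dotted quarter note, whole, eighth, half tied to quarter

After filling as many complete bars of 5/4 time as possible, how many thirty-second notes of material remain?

One bar of 5/4 = 40 thirty-second notes.
In thirty-second notes: thirty-second tied to sixteenth (thirty-second + sixteenth) = 3; thirty-second = 1; dotted sixteenth note = 3; dotted quarter note = 12; whole = 32; eighth = 4; half tied to quarter (half + quarter) = 24.
Altogether 3 + 1 + 3 + 12 + 32 + 4 + 24 = 79.
79 ÷ 40 = 1 complete bar with 39 thirty-second notes remaining.

39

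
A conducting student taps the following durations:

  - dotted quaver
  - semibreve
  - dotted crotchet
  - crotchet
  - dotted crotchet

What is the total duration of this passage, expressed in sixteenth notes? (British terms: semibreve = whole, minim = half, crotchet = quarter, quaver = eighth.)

35

In sixteenth notes: dotted quaver = 3; semibreve = 16; dotted crotchet = 6; crotchet = 4; dotted crotchet = 6.
Altogether 3 + 16 + 6 + 4 + 6 = 35 sixteenth notes.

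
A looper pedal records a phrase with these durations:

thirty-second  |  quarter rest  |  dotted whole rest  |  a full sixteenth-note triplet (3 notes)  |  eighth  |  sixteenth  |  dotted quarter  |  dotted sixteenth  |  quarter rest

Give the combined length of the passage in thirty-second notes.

90

Working in thirty-second notes: thirty-second = 1; quarter rest = 8; dotted whole rest = 48; a full sixteenth-note triplet (3 notes) (three triplet sixteenths span one eighth) = 4; eighth = 4; sixteenth = 2; dotted quarter = 12; dotted sixteenth = 3; quarter rest = 8.
Adding: 1 + 8 + 48 + 4 + 4 + 2 + 12 + 3 + 8 = 90 thirty-second notes.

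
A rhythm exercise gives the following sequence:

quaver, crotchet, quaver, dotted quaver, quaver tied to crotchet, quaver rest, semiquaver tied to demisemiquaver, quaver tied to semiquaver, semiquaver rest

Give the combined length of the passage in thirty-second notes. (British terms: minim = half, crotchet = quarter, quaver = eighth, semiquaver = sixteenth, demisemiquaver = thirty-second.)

49

Working in thirty-second notes: quaver = 4; crotchet = 8; quaver = 4; dotted quaver = 6; quaver tied to crotchet (quaver + crotchet) = 12; quaver rest = 4; semiquaver tied to demisemiquaver (semiquaver + demisemiquaver) = 3; quaver tied to semiquaver (quaver + semiquaver) = 6; semiquaver rest = 2.
Altogether 4 + 8 + 4 + 6 + 12 + 4 + 3 + 6 + 2 = 49 thirty-second notes.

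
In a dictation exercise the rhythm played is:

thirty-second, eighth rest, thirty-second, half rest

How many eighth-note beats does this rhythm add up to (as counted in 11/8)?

5.5

One eighth-note beat = 4 thirty-second notes.
Working in thirty-second notes: thirty-second = 1; eighth rest = 4; thirty-second = 1; half rest = 16.
Adding: 1 + 4 + 1 + 16 = 22.
22 ÷ 4 = 5.5 beats.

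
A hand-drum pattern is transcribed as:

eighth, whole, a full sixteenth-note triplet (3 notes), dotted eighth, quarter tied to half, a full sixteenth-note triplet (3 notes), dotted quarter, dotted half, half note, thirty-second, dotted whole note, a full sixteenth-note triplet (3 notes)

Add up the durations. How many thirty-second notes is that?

Express everything in thirty-second notes: eighth = 4; whole = 32; a full sixteenth-note triplet (3 notes) (three triplet sixteenths span one eighth) = 4; dotted eighth = 6; quarter tied to half (quarter + half) = 24; a full sixteenth-note triplet (3 notes) (three triplet sixteenths span one eighth) = 4; dotted quarter = 12; dotted half = 24; half note = 16; thirty-second = 1; dotted whole note = 48; a full sixteenth-note triplet (3 notes) (three triplet sixteenths span one eighth) = 4.
Total: 4 + 32 + 4 + 6 + 24 + 4 + 12 + 24 + 16 + 1 + 48 + 4 = 179 thirty-second notes.

179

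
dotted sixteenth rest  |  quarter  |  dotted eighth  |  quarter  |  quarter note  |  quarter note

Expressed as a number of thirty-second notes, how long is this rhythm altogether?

In thirty-second notes: dotted sixteenth rest = 3; quarter = 8; dotted eighth = 6; quarter = 8; quarter note = 8; quarter note = 8.
Sum: 3 + 8 + 6 + 8 + 8 + 8 = 41 thirty-second notes.

41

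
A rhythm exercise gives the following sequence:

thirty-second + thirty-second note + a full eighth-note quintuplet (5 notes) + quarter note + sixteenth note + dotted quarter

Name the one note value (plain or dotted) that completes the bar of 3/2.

The bar of 3/2 = 48 thirty-second notes.
Convert each value to thirty-second notes: thirty-second = 1; thirty-second note = 1; a full eighth-note quintuplet (5 notes) (five quintuplet eighths span one half) = 16; quarter note = 8; sixteenth note = 2; dotted quarter = 12.
Sum: 1 + 1 + 16 + 8 + 2 + 12 = 40.
Remaining: 48 − 40 = 8 thirty-second notes, which is a quarter note.

quarter note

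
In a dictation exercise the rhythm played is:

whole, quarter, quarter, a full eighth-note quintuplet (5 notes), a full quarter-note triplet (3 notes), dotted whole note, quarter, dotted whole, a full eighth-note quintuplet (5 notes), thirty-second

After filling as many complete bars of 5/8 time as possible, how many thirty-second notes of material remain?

1

One bar of 5/8 = 20 thirty-second notes.
Convert each value to thirty-second notes: whole = 32; quarter = 8; quarter = 8; a full eighth-note quintuplet (5 notes) (five quintuplet eighths span one half) = 16; a full quarter-note triplet (3 notes) (three triplet quarters span one half) = 16; dotted whole note = 48; quarter = 8; dotted whole = 48; a full eighth-note quintuplet (5 notes) (five quintuplet eighths span one half) = 16; thirty-second = 1.
Sum: 32 + 8 + 8 + 16 + 16 + 48 + 8 + 48 + 16 + 1 = 201.
201 ÷ 20 = 10 complete bars with 1 thirty-second note remaining.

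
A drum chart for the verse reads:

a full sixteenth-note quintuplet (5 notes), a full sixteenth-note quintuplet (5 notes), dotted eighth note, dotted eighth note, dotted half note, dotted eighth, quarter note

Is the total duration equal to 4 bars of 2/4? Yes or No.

No

One bar of 2/4 = 8 sixteenth notes, so 4 bars = 32.
In sixteenth notes: a full sixteenth-note quintuplet (5 notes) (five quintuplet sixteenths span one quarter) = 4; a full sixteenth-note quintuplet (5 notes) (five quintuplet sixteenths span one quarter) = 4; dotted eighth note = 3; dotted eighth note = 3; dotted half note = 12; dotted eighth = 3; quarter note = 4.
Adding: 4 + 4 + 3 + 3 + 12 + 3 + 4 = 33.
33 exceeds 32, so the answer is No.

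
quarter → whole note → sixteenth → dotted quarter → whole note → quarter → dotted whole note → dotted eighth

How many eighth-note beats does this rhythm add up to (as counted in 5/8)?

37

One eighth-note beat = 2 sixteenth notes.
In sixteenth notes: quarter = 4; whole note = 16; sixteenth = 1; dotted quarter = 6; whole note = 16; quarter = 4; dotted whole note = 24; dotted eighth = 3.
Total: 4 + 16 + 1 + 6 + 16 + 4 + 24 + 3 = 74.
74 ÷ 2 = 37 beats.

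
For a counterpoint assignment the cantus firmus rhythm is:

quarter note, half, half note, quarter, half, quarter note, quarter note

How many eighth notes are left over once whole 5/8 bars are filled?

One bar of 5/8 = 5 eighth notes.
Express everything in eighth notes: quarter note = 2; half = 4; half note = 4; quarter = 2; half = 4; quarter note = 2; quarter note = 2.
Adding: 2 + 4 + 4 + 2 + 4 + 2 + 2 = 20.
20 ÷ 5 = 4 complete bars with 0 eighth notes remaining.

0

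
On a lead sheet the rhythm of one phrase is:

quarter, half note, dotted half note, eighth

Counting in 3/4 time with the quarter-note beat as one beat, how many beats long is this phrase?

6.5

One quarter-note beat = 2 eighth notes.
Working in eighth notes: quarter = 2; half note = 4; dotted half note = 6; eighth = 1.
Altogether 2 + 4 + 6 + 1 = 13.
13 ÷ 2 = 6.5 beats.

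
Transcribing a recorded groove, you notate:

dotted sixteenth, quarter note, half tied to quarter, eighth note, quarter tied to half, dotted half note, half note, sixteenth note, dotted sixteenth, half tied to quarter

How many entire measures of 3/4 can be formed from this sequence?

One bar of 3/4 = 24 thirty-second notes.
Working in thirty-second notes: dotted sixteenth = 3; quarter note = 8; half tied to quarter (half + quarter) = 24; eighth note = 4; quarter tied to half (quarter + half) = 24; dotted half note = 24; half note = 16; sixteenth note = 2; dotted sixteenth = 3; half tied to quarter (half + quarter) = 24.
Sum: 3 + 8 + 24 + 4 + 24 + 24 + 16 + 2 + 3 + 24 = 132.
132 ÷ 24 = 5 complete bars with 12 left over.

5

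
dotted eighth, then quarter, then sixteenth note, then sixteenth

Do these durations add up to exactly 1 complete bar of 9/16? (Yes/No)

Yes

One bar of 9/16 = 9 sixteenth notes.
Express everything in sixteenth notes: dotted eighth = 3; quarter = 4; sixteenth note = 1; sixteenth = 1.
Altogether 3 + 4 + 1 + 1 = 9.
9 equals 9, so the answer is Yes.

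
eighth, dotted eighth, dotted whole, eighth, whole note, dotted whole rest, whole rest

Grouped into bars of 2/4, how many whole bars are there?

One bar of 2/4 = 8 sixteenth notes.
Working in sixteenth notes: eighth = 2; dotted eighth = 3; dotted whole = 24; eighth = 2; whole note = 16; dotted whole rest = 24; whole rest = 16.
Adding: 2 + 3 + 24 + 2 + 16 + 24 + 16 = 87.
87 ÷ 8 = 10 complete bars with 7 left over.

10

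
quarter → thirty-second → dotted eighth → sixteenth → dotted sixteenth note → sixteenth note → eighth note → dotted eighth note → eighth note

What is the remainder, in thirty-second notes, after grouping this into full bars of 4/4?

One bar of 4/4 = 32 thirty-second notes.
In thirty-second notes: quarter = 8; thirty-second = 1; dotted eighth = 6; sixteenth = 2; dotted sixteenth note = 3; sixteenth note = 2; eighth note = 4; dotted eighth note = 6; eighth note = 4.
Adding: 8 + 1 + 6 + 2 + 3 + 2 + 4 + 6 + 4 = 36.
36 ÷ 32 = 1 complete bar with 4 thirty-second notes remaining.

4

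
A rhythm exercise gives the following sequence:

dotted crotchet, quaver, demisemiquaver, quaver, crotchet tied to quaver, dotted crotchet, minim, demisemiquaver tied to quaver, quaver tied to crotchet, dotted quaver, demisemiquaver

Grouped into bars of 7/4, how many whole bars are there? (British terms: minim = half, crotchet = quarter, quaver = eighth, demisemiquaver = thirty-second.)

1

One bar of 7/4 = 56 thirty-second notes.
Convert each value to thirty-second notes: dotted crotchet = 12; quaver = 4; demisemiquaver = 1; quaver = 4; crotchet tied to quaver (crotchet + quaver) = 12; dotted crotchet = 12; minim = 16; demisemiquaver tied to quaver (demisemiquaver + quaver) = 5; quaver tied to crotchet (quaver + crotchet) = 12; dotted quaver = 6; demisemiquaver = 1.
Altogether 12 + 4 + 1 + 4 + 12 + 12 + 16 + 5 + 12 + 6 + 1 = 85.
85 ÷ 56 = 1 complete bar with 29 left over.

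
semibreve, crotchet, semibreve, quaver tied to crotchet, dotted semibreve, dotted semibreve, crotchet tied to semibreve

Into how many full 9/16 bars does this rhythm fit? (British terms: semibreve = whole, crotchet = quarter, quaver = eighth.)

12

One bar of 9/16 = 9 sixteenth notes.
Each duration in sixteenth notes: semibreve = 16; crotchet = 4; semibreve = 16; quaver tied to crotchet (quaver + crotchet) = 6; dotted semibreve = 24; dotted semibreve = 24; crotchet tied to semibreve (crotchet + semibreve) = 20.
Sum: 16 + 4 + 16 + 6 + 24 + 24 + 20 = 110.
110 ÷ 9 = 12 complete bars with 2 left over.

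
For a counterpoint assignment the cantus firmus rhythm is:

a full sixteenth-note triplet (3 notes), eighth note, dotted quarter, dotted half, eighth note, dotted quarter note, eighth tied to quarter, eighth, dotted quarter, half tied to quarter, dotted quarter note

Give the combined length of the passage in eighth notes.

31

Convert each value to eighth notes: a full sixteenth-note triplet (3 notes) (three triplet sixteenths span one eighth) = 1; eighth note = 1; dotted quarter = 3; dotted half = 6; eighth note = 1; dotted quarter note = 3; eighth tied to quarter (eighth + quarter) = 3; eighth = 1; dotted quarter = 3; half tied to quarter (half + quarter) = 6; dotted quarter note = 3.
Total: 1 + 1 + 3 + 6 + 1 + 3 + 3 + 1 + 3 + 6 + 3 = 31 eighth notes.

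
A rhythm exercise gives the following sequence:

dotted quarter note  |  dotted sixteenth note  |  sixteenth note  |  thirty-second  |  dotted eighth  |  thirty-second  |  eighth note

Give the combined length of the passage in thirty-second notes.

Convert each value to thirty-second notes: dotted quarter note = 12; dotted sixteenth note = 3; sixteenth note = 2; thirty-second = 1; dotted eighth = 6; thirty-second = 1; eighth note = 4.
Adding: 12 + 3 + 2 + 1 + 6 + 1 + 4 = 29 thirty-second notes.

29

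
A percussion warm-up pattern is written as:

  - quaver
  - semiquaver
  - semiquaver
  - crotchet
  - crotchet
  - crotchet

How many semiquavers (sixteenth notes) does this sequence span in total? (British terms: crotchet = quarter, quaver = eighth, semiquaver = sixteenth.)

Working in sixteenth notes: quaver = 2; semiquaver = 1; semiquaver = 1; crotchet = 4; crotchet = 4; crotchet = 4.
Altogether 2 + 1 + 1 + 4 + 4 + 4 = 16 sixteenth notes.

16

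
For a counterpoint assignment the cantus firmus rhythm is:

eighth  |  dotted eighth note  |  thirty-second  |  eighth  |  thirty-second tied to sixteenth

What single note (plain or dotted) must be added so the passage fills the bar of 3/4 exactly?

dotted eighth note

The bar of 3/4 = 24 thirty-second notes.
Working in thirty-second notes: eighth = 4; dotted eighth note = 6; thirty-second = 1; eighth = 4; thirty-second tied to sixteenth (thirty-second + sixteenth) = 3.
Total: 4 + 6 + 1 + 4 + 3 = 18.
Remaining: 24 − 18 = 6 thirty-second notes, which is a dotted eighth note.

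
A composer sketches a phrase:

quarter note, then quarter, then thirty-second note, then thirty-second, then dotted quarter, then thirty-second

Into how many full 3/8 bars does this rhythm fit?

One bar of 3/8 = 12 thirty-second notes.
Express everything in thirty-second notes: quarter note = 8; quarter = 8; thirty-second note = 1; thirty-second = 1; dotted quarter = 12; thirty-second = 1.
Altogether 8 + 8 + 1 + 1 + 12 + 1 = 31.
31 ÷ 12 = 2 complete bars with 7 left over.

2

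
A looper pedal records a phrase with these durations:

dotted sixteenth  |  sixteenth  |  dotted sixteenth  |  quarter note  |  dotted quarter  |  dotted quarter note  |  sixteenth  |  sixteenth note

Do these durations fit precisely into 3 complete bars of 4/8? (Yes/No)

No

One bar of 4/8 = 16 thirty-second notes, so 3 bars = 48.
Working in thirty-second notes: dotted sixteenth = 3; sixteenth = 2; dotted sixteenth = 3; quarter note = 8; dotted quarter = 12; dotted quarter note = 12; sixteenth = 2; sixteenth note = 2.
Adding: 3 + 2 + 3 + 8 + 12 + 12 + 2 + 2 = 44.
44 falls short of 48, so the answer is No.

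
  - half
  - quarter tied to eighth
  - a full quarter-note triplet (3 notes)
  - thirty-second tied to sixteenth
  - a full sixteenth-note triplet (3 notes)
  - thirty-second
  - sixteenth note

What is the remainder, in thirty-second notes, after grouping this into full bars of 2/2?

One bar of 2/2 = 32 thirty-second notes.
Convert each value to thirty-second notes: half = 16; quarter tied to eighth (quarter + eighth) = 12; a full quarter-note triplet (3 notes) (three triplet quarters span one half) = 16; thirty-second tied to sixteenth (thirty-second + sixteenth) = 3; a full sixteenth-note triplet (3 notes) (three triplet sixteenths span one eighth) = 4; thirty-second = 1; sixteenth note = 2.
Adding: 16 + 12 + 16 + 3 + 4 + 1 + 2 = 54.
54 ÷ 32 = 1 complete bar with 22 thirty-second notes remaining.

22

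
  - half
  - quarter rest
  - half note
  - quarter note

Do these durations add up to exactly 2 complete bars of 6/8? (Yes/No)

Yes

One bar of 6/8 = 3 quarter notes, so 2 bars = 6.
Express everything in quarter notes: half = 2; quarter rest = 1; half note = 2; quarter note = 1.
Adding: 2 + 1 + 2 + 1 = 6.
6 equals 6, so the answer is Yes.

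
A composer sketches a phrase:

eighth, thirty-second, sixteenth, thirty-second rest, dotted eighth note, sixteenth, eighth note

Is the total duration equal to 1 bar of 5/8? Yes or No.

One bar of 5/8 = 20 thirty-second notes.
Working in thirty-second notes: eighth = 4; thirty-second = 1; sixteenth = 2; thirty-second rest = 1; dotted eighth note = 6; sixteenth = 2; eighth note = 4.
Total: 4 + 1 + 2 + 1 + 6 + 2 + 4 = 20.
20 equals 20, so the answer is Yes.

Yes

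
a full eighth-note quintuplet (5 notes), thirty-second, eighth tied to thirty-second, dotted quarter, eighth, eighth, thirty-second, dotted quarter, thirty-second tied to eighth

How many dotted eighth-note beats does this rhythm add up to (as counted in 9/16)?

10

One dotted eighth-note beat = 6 thirty-second notes.
Working in thirty-second notes: a full eighth-note quintuplet (5 notes) (five quintuplet eighths span one half) = 16; thirty-second = 1; eighth tied to thirty-second (eighth + thirty-second) = 5; dotted quarter = 12; eighth = 4; eighth = 4; thirty-second = 1; dotted quarter = 12; thirty-second tied to eighth (thirty-second + eighth) = 5.
Altogether 16 + 1 + 5 + 12 + 4 + 4 + 1 + 12 + 5 = 60.
60 ÷ 6 = 10 beats.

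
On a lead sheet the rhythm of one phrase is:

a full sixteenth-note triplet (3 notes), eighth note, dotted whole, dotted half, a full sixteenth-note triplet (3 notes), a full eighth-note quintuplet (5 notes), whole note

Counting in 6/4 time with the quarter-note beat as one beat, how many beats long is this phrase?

One quarter-note beat = 2 eighth notes.
In eighth notes: a full sixteenth-note triplet (3 notes) (three triplet sixteenths span one eighth) = 1; eighth note = 1; dotted whole = 12; dotted half = 6; a full sixteenth-note triplet (3 notes) (three triplet sixteenths span one eighth) = 1; a full eighth-note quintuplet (5 notes) (five quintuplet eighths span one half) = 4; whole note = 8.
Sum: 1 + 1 + 12 + 6 + 1 + 4 + 8 = 33.
33 ÷ 2 = 16.5 beats.

16.5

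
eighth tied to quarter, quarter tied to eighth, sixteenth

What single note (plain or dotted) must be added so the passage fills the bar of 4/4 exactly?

The bar of 4/4 = 16 sixteenth notes.
Each duration in sixteenth notes: eighth tied to quarter (eighth + quarter) = 6; quarter tied to eighth (quarter + eighth) = 6; sixteenth = 1.
Altogether 6 + 6 + 1 = 13.
Remaining: 16 − 13 = 3 sixteenth notes, which is a dotted eighth note.

dotted eighth note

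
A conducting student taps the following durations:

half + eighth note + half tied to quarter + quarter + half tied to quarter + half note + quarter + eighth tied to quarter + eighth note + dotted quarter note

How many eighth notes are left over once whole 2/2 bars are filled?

0

One bar of 2/2 = 8 eighth notes.
Express everything in eighth notes: half = 4; eighth note = 1; half tied to quarter (half + quarter) = 6; quarter = 2; half tied to quarter (half + quarter) = 6; half note = 4; quarter = 2; eighth tied to quarter (eighth + quarter) = 3; eighth note = 1; dotted quarter note = 3.
Sum: 4 + 1 + 6 + 2 + 6 + 4 + 2 + 3 + 1 + 3 = 32.
32 ÷ 8 = 4 complete bars with 0 eighth notes remaining.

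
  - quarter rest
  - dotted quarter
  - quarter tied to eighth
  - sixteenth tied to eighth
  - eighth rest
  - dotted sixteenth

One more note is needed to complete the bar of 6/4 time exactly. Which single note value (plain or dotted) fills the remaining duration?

The bar of 6/4 = 48 thirty-second notes.
Express everything in thirty-second notes: quarter rest = 8; dotted quarter = 12; quarter tied to eighth (quarter + eighth) = 12; sixteenth tied to eighth (sixteenth + eighth) = 6; eighth rest = 4; dotted sixteenth = 3.
Total: 8 + 12 + 12 + 6 + 4 + 3 = 45.
Remaining: 48 − 45 = 3 thirty-second notes, which is a dotted sixteenth note.

dotted sixteenth note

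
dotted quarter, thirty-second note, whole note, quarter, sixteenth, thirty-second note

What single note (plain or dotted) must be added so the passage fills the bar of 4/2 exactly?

The bar of 4/2 = 64 thirty-second notes.
In thirty-second notes: dotted quarter = 12; thirty-second note = 1; whole note = 32; quarter = 8; sixteenth = 2; thirty-second note = 1.
Total: 12 + 1 + 32 + 8 + 2 + 1 = 56.
Remaining: 64 − 56 = 8 thirty-second notes, which is a quarter note.

quarter note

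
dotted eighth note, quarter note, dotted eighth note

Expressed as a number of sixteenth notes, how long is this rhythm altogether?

10

Working in sixteenth notes: dotted eighth note = 3; quarter note = 4; dotted eighth note = 3.
Altogether 3 + 4 + 3 = 10 sixteenth notes.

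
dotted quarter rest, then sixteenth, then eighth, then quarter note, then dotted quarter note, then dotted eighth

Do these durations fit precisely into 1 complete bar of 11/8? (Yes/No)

One bar of 11/8 = 22 sixteenth notes.
Working in sixteenth notes: dotted quarter rest = 6; sixteenth = 1; eighth = 2; quarter note = 4; dotted quarter note = 6; dotted eighth = 3.
Sum: 6 + 1 + 2 + 4 + 6 + 3 = 22.
22 equals 22, so the answer is Yes.

Yes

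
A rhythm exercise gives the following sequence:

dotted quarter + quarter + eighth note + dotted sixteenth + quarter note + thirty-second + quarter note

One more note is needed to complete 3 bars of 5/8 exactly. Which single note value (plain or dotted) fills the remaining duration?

half note

3 bars of 5/8 = 60 thirty-second notes.
Each duration in thirty-second notes: dotted quarter = 12; quarter = 8; eighth note = 4; dotted sixteenth = 3; quarter note = 8; thirty-second = 1; quarter note = 8.
Sum: 12 + 8 + 4 + 3 + 8 + 1 + 8 = 44.
Remaining: 60 − 44 = 16 thirty-second notes, which is a half note.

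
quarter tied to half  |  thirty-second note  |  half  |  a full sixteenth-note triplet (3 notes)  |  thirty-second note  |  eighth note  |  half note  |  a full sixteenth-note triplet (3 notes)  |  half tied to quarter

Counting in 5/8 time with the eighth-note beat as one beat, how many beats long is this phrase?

23.5

One eighth-note beat = 4 thirty-second notes.
Convert each value to thirty-second notes: quarter tied to half (quarter + half) = 24; thirty-second note = 1; half = 16; a full sixteenth-note triplet (3 notes) (three triplet sixteenths span one eighth) = 4; thirty-second note = 1; eighth note = 4; half note = 16; a full sixteenth-note triplet (3 notes) (three triplet sixteenths span one eighth) = 4; half tied to quarter (half + quarter) = 24.
Adding: 24 + 1 + 16 + 4 + 1 + 4 + 16 + 4 + 24 = 94.
94 ÷ 4 = 23.5 beats.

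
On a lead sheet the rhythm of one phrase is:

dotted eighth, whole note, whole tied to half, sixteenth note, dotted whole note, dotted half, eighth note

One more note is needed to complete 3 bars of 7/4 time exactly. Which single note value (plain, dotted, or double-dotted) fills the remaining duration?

3 bars of 7/4 = 84 sixteenth notes.
Express everything in sixteenth notes: dotted eighth = 3; whole note = 16; whole tied to half (whole + half) = 24; sixteenth note = 1; dotted whole note = 24; dotted half = 12; eighth note = 2.
Adding: 3 + 16 + 24 + 1 + 24 + 12 + 2 = 82.
Remaining: 84 − 82 = 2 sixteenth notes, which is a eighth note.

eighth note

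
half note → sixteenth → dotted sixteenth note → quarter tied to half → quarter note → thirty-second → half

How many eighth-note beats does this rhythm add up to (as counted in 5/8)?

One eighth-note beat = 4 thirty-second notes.
Convert each value to thirty-second notes: half note = 16; sixteenth = 2; dotted sixteenth note = 3; quarter tied to half (quarter + half) = 24; quarter note = 8; thirty-second = 1; half = 16.
Sum: 16 + 2 + 3 + 24 + 8 + 1 + 16 = 70.
70 ÷ 4 = 17.5 beats.

17.5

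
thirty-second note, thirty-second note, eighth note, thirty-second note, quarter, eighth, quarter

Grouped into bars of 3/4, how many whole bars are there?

One bar of 3/4 = 24 thirty-second notes.
Convert each value to thirty-second notes: thirty-second note = 1; thirty-second note = 1; eighth note = 4; thirty-second note = 1; quarter = 8; eighth = 4; quarter = 8.
Altogether 1 + 1 + 4 + 1 + 8 + 4 + 8 = 27.
27 ÷ 24 = 1 complete bar with 3 left over.

1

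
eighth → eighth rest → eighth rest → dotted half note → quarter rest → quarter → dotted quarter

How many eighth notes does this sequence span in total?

Each duration in eighth notes: eighth = 1; eighth rest = 1; eighth rest = 1; dotted half note = 6; quarter rest = 2; quarter = 2; dotted quarter = 3.
Total: 1 + 1 + 1 + 6 + 2 + 2 + 3 = 16 eighth notes.

16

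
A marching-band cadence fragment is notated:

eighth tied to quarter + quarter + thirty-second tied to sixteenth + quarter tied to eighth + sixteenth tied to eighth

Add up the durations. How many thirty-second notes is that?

Working in thirty-second notes: eighth tied to quarter (eighth + quarter) = 12; quarter = 8; thirty-second tied to sixteenth (thirty-second + sixteenth) = 3; quarter tied to eighth (quarter + eighth) = 12; sixteenth tied to eighth (sixteenth + eighth) = 6.
Sum: 12 + 8 + 3 + 12 + 6 = 41 thirty-second notes.

41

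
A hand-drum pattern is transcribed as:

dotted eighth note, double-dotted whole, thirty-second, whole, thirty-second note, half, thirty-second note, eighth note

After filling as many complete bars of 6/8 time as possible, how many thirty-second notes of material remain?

One bar of 6/8 = 24 thirty-second notes.
Each duration in thirty-second notes: dotted eighth note = 6; double-dotted whole = 56; thirty-second = 1; whole = 32; thirty-second note = 1; half = 16; thirty-second note = 1; eighth note = 4.
Adding: 6 + 56 + 1 + 32 + 1 + 16 + 1 + 4 = 117.
117 ÷ 24 = 4 complete bars with 21 thirty-second notes remaining.

21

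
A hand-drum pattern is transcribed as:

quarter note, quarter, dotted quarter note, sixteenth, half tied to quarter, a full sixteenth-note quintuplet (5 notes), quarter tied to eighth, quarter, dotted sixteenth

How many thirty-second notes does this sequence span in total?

In thirty-second notes: quarter note = 8; quarter = 8; dotted quarter note = 12; sixteenth = 2; half tied to quarter (half + quarter) = 24; a full sixteenth-note quintuplet (5 notes) (five quintuplet sixteenths span one quarter) = 8; quarter tied to eighth (quarter + eighth) = 12; quarter = 8; dotted sixteenth = 3.
Adding: 8 + 8 + 12 + 2 + 24 + 8 + 12 + 8 + 3 = 85 thirty-second notes.

85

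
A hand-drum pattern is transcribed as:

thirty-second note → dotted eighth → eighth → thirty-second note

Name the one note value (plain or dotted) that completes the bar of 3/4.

dotted quarter note

The bar of 3/4 = 24 thirty-second notes.
Each duration in thirty-second notes: thirty-second note = 1; dotted eighth = 6; eighth = 4; thirty-second note = 1.
Adding: 1 + 6 + 4 + 1 = 12.
Remaining: 24 − 12 = 12 thirty-second notes, which is a dotted quarter note.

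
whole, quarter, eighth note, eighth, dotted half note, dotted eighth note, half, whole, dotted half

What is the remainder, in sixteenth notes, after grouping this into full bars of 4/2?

One bar of 4/2 = 32 sixteenth notes.
Each duration in sixteenth notes: whole = 16; quarter = 4; eighth note = 2; eighth = 2; dotted half note = 12; dotted eighth note = 3; half = 8; whole = 16; dotted half = 12.
Sum: 16 + 4 + 2 + 2 + 12 + 3 + 8 + 16 + 12 = 75.
75 ÷ 32 = 2 complete bars with 11 sixteenth notes remaining.

11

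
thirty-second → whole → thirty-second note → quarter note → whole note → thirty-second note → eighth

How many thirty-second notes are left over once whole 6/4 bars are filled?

One bar of 6/4 = 48 thirty-second notes.
In thirty-second notes: thirty-second = 1; whole = 32; thirty-second note = 1; quarter note = 8; whole note = 32; thirty-second note = 1; eighth = 4.
Altogether 1 + 32 + 1 + 8 + 32 + 1 + 4 = 79.
79 ÷ 48 = 1 complete bar with 31 thirty-second notes remaining.

31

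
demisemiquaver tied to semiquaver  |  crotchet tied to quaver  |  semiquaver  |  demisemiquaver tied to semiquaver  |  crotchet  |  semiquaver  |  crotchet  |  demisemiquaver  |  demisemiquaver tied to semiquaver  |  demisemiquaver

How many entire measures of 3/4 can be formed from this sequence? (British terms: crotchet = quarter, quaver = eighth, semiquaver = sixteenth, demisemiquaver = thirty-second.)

One bar of 3/4 = 24 thirty-second notes.
In thirty-second notes: demisemiquaver tied to semiquaver (demisemiquaver + semiquaver) = 3; crotchet tied to quaver (crotchet + quaver) = 12; semiquaver = 2; demisemiquaver tied to semiquaver (demisemiquaver + semiquaver) = 3; crotchet = 8; semiquaver = 2; crotchet = 8; demisemiquaver = 1; demisemiquaver tied to semiquaver (demisemiquaver + semiquaver) = 3; demisemiquaver = 1.
Adding: 3 + 12 + 2 + 3 + 8 + 2 + 8 + 1 + 3 + 1 = 43.
43 ÷ 24 = 1 complete bar with 19 left over.

1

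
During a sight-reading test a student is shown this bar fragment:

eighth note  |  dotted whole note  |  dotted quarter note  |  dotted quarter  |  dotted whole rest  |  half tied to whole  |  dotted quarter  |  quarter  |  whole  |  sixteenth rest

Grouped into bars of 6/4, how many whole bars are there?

One bar of 6/4 = 24 sixteenth notes.
Express everything in sixteenth notes: eighth note = 2; dotted whole note = 24; dotted quarter note = 6; dotted quarter = 6; dotted whole rest = 24; half tied to whole (half + whole) = 24; dotted quarter = 6; quarter = 4; whole = 16; sixteenth rest = 1.
Altogether 2 + 24 + 6 + 6 + 24 + 24 + 6 + 4 + 16 + 1 = 113.
113 ÷ 24 = 4 complete bars with 17 left over.

4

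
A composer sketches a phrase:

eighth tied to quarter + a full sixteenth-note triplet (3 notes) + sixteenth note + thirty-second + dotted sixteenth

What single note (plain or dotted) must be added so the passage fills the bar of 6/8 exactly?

The bar of 6/8 = 24 thirty-second notes.
Express everything in thirty-second notes: eighth tied to quarter (eighth + quarter) = 12; a full sixteenth-note triplet (3 notes) (three triplet sixteenths span one eighth) = 4; sixteenth note = 2; thirty-second = 1; dotted sixteenth = 3.
Adding: 12 + 4 + 2 + 1 + 3 = 22.
Remaining: 24 − 22 = 2 thirty-second notes, which is a sixteenth note.

sixteenth note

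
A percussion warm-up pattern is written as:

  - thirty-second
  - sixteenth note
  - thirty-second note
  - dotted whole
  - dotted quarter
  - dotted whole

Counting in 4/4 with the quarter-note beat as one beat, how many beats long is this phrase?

One quarter-note beat = 8 thirty-second notes.
Working in thirty-second notes: thirty-second = 1; sixteenth note = 2; thirty-second note = 1; dotted whole = 48; dotted quarter = 12; dotted whole = 48.
Sum: 1 + 2 + 1 + 48 + 12 + 48 = 112.
112 ÷ 8 = 14 beats.

14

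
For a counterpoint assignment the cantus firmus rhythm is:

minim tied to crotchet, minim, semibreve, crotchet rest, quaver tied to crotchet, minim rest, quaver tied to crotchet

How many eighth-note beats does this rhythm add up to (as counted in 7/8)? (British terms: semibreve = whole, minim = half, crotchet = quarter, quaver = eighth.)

One eighth-note beat = 2 sixteenth notes.
In sixteenth notes: minim tied to crotchet (minim + crotchet) = 12; minim = 8; semibreve = 16; crotchet rest = 4; quaver tied to crotchet (quaver + crotchet) = 6; minim rest = 8; quaver tied to crotchet (quaver + crotchet) = 6.
Total: 12 + 8 + 16 + 4 + 6 + 8 + 6 = 60.
60 ÷ 2 = 30 beats.

30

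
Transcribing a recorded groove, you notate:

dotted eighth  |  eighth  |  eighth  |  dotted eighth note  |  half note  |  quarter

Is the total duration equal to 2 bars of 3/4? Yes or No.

One bar of 3/4 = 12 sixteenth notes, so 2 bars = 24.
Each duration in sixteenth notes: dotted eighth = 3; eighth = 2; eighth = 2; dotted eighth note = 3; half note = 8; quarter = 4.
Altogether 3 + 2 + 2 + 3 + 8 + 4 = 22.
22 falls short of 24, so the answer is No.

No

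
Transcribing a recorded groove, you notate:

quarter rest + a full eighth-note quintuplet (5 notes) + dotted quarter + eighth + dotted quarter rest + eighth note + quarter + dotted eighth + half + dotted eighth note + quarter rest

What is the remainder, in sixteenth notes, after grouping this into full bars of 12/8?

One bar of 12/8 = 24 sixteenth notes.
Convert each value to sixteenth notes: quarter rest = 4; a full eighth-note quintuplet (5 notes) (five quintuplet eighths span one half) = 8; dotted quarter = 6; eighth = 2; dotted quarter rest = 6; eighth note = 2; quarter = 4; dotted eighth = 3; half = 8; dotted eighth note = 3; quarter rest = 4.
Altogether 4 + 8 + 6 + 2 + 6 + 2 + 4 + 3 + 8 + 3 + 4 = 50.
50 ÷ 24 = 2 complete bars with 2 sixteenth notes remaining.

2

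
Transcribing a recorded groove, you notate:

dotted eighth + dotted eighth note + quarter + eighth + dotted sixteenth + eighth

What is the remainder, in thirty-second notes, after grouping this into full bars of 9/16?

One bar of 9/16 = 18 thirty-second notes.
Working in thirty-second notes: dotted eighth = 6; dotted eighth note = 6; quarter = 8; eighth = 4; dotted sixteenth = 3; eighth = 4.
Total: 6 + 6 + 8 + 4 + 3 + 4 = 31.
31 ÷ 18 = 1 complete bar with 13 thirty-second notes remaining.

13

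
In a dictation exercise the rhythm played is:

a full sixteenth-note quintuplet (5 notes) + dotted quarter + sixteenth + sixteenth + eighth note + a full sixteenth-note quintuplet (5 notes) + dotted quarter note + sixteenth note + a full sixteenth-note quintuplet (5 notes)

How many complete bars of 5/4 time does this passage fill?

One bar of 5/4 = 20 sixteenth notes.
Working in sixteenth notes: a full sixteenth-note quintuplet (5 notes) (five quintuplet sixteenths span one quarter) = 4; dotted quarter = 6; sixteenth = 1; sixteenth = 1; eighth note = 2; a full sixteenth-note quintuplet (5 notes) (five quintuplet sixteenths span one quarter) = 4; dotted quarter note = 6; sixteenth note = 1; a full sixteenth-note quintuplet (5 notes) (five quintuplet sixteenths span one quarter) = 4.
Adding: 4 + 6 + 1 + 1 + 2 + 4 + 6 + 1 + 4 = 29.
29 ÷ 20 = 1 complete bar with 9 left over.

1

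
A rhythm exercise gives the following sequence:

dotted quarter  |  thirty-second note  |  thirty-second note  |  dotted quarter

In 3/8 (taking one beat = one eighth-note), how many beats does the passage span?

6.5

One eighth-note beat = 4 thirty-second notes.
Each duration in thirty-second notes: dotted quarter = 12; thirty-second note = 1; thirty-second note = 1; dotted quarter = 12.
Altogether 12 + 1 + 1 + 12 = 26.
26 ÷ 4 = 6.5 beats.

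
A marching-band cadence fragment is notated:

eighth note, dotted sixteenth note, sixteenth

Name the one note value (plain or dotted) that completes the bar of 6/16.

The bar of 6/16 = 12 thirty-second notes.
Convert each value to thirty-second notes: eighth note = 4; dotted sixteenth note = 3; sixteenth = 2.
Total: 4 + 3 + 2 = 9.
Remaining: 12 − 9 = 3 thirty-second notes, which is a dotted sixteenth note.

dotted sixteenth note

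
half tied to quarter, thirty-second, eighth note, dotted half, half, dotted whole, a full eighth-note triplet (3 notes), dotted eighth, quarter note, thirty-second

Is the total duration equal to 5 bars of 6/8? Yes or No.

No

One bar of 6/8 = 24 thirty-second notes, so 5 bars = 120.
Convert each value to thirty-second notes: half tied to quarter (half + quarter) = 24; thirty-second = 1; eighth note = 4; dotted half = 24; half = 16; dotted whole = 48; a full eighth-note triplet (3 notes) (three triplet eighths span one quarter) = 8; dotted eighth = 6; quarter note = 8; thirty-second = 1.
Altogether 24 + 1 + 4 + 24 + 16 + 48 + 8 + 6 + 8 + 1 = 140.
140 exceeds 120, so the answer is No.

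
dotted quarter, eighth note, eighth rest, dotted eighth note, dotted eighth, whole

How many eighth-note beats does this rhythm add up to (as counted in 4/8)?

16

One eighth-note beat = 2 sixteenth notes.
In sixteenth notes: dotted quarter = 6; eighth note = 2; eighth rest = 2; dotted eighth note = 3; dotted eighth = 3; whole = 16.
Altogether 6 + 2 + 2 + 3 + 3 + 16 = 32.
32 ÷ 2 = 16 beats.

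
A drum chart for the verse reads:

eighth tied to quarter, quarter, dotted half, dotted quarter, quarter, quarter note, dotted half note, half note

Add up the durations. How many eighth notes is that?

Express everything in eighth notes: eighth tied to quarter (eighth + quarter) = 3; quarter = 2; dotted half = 6; dotted quarter = 3; quarter = 2; quarter note = 2; dotted half note = 6; half note = 4.
Adding: 3 + 2 + 6 + 3 + 2 + 2 + 6 + 4 = 28 eighth notes.

28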